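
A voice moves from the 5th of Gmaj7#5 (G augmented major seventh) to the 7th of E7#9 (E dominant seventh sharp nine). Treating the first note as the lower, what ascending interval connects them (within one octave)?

The 5th of Gmaj7#5 (G augmented major seventh) is D#; the 7th of E7#9 (E dominant seventh sharp nine) is D.
D# up to D is 11 semitones, a half step narrower than a perfect octave, so the interval is diminished.

diminished 8th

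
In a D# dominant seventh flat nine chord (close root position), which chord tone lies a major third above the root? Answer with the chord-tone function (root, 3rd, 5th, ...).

3rd

The chord tones of D# dominant seventh flat nine are D#–F##–A#–C#–E.
The root is D#. A major third above D# is F##.
F## is the chord's 3rd.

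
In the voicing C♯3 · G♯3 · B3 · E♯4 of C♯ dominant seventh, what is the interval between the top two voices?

Those voices are B3 and E♯4.
4 letter names make it a fourth; at 6 semitones (a half step wider than perfect) the quality is augmented.

augmented fourth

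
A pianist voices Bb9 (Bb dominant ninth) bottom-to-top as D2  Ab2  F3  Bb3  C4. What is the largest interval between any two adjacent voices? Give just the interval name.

Adjacent intervals: D2→Ab2 = diminished fifth; Ab2→F3 = major sixth; F3→Bb3 = perfect fourth; Bb3→C4 = major second.
The largest is Ab2 to F3, a major sixth (9 semitones).

major sixth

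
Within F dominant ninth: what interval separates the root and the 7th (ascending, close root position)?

The chord tones of F dominant ninth are F-A-C-E♭-G.
The root is F and the 7th is E♭.
7 letter names make it a seventh; at 10 semitones (a half step narrower than major) the quality is minor.

m7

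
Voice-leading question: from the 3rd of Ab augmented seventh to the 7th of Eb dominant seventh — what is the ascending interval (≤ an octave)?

Ab augmented seventh has C as its 3rd, and Eb dominant seventh has Db as its 7th.
2 letter names make it a second; at 1 semitone (a half step narrower than major) the quality is minor.

minor second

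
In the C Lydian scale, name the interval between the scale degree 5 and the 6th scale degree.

major second

C lydian: C D E F# G A B.
So we need the interval from G up to A.
Counting 2 letters and 2 half steps from G gives a major second.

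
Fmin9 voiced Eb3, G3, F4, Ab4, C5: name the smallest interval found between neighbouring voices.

Adjacent intervals: Eb3→G3 = major third; G3→F4 = minor seventh; F4→Ab4 = minor third; Ab4→C5 = major third.
The smallest is F4 to Ab4, a minor third (3 semitones).

minor 3rd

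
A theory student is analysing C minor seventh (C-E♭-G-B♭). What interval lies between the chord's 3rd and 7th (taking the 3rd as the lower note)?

perfect 5th

The 3rd is E♭ and the 7th is B♭.
Counting 5 letters and 7 half steps from E♭ gives a perfect fifth.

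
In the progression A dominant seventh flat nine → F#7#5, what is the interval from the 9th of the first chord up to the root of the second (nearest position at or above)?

augmented 5th

The 9th of A dominant seventh flat nine is Bb; the root of F#7#5 is F#.
5 letter names make it a fifth; at 8 semitones (a half step wider than perfect) the quality is augmented.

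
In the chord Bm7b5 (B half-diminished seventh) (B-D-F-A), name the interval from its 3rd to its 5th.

minor third

The 3rd is D and the 5th is F.
3 letter names make it a third; at 3 semitones (a half step narrower than major) the quality is minor.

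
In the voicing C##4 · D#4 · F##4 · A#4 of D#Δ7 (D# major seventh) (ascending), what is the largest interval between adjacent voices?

major 3rd

Adjacent intervals: C##4→D#4 = minor second; D#4→F##4 = major third; F##4→A#4 = minor third.
The largest is D#4 to F##4, a major third (4 semitones).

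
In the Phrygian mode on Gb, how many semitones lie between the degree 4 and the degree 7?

The scale is Gb Abb Bbb Cb Db Ebb Fb.
Cb up to Fb is a perfect fourth — 5 semitones.

5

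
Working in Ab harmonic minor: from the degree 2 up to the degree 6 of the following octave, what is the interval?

diminished 12th

The scale runs Ab Bb Cb Db Eb Fb G.
The degree 2 is Bb and the 6th scale degree (up an octave) is Fb.
12 letter names make it a twelfth; at 18 semitones (a half step narrower than perfect) the quality is diminished.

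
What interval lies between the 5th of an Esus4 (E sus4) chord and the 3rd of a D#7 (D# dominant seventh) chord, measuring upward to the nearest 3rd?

augmented 5th

The 5th of Esus4 (E sus4) is B; the 3rd of D#7 (D# dominant seventh) is F##.
From B to F##: 8 semitones over a fifth = augmented.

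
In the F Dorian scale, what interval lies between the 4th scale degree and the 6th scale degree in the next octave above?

Spelling the F Dorian scale: F G A♭ B♭ C D E♭.
The 4th scale degree is B♭ and the degree 6 (up an octave) is D.
B♭ up to D spans 10 letter names and 16 semitones — a major tenth.

major 10th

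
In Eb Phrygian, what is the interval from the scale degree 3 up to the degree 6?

Eb phrygian: Eb Fb Gb Ab Bb Cb Db.
So we need the interval from Gb up to Cb.
Gb up to Cb spans 4 letter names and 5 semitones — a perfect fourth.

perfect fourth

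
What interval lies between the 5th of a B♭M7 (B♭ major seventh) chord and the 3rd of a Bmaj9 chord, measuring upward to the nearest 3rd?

augmented 6th

The 5th of B♭M7 (B♭ major seventh) is F; the 3rd of Bmaj9 is D♯.
From F to D♯: 10 semitones over a sixth = augmented.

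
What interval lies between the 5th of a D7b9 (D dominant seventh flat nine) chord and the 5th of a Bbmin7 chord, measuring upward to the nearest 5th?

D7b9 (D dominant seventh flat nine) has A as its 5th, and Bbmin7 has F as its 5th.
A up to F is 8 semitones, a half step narrower than a major sixth, so the interval is minor.

minor 6th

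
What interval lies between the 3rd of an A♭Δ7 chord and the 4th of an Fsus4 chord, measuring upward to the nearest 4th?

A♭Δ7 has C as its 3rd, and Fsus4 has B♭ as its 4th.
C up to B♭ is 10 semitones, a half step narrower than a major seventh, so the interval is minor.

minor 7th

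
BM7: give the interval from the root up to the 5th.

B major seventh: B–D#–F#–A#.
Root = B; 5th = F#.
Counting 5 letters and 7 half steps from B gives a perfect fifth.

perfect fifth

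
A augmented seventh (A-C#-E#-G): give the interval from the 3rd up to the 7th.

diminished 5th

So we need the interval from C# up to G.
From C# to G: 6 semitones over a fifth = diminished.
This 3–7 tritone is the characteristic tension at the heart of the dominant sound.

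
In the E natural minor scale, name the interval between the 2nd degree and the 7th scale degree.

The scale runs E F# G A B C D.
That puts F# below D.
From F# to D: 8 semitones over a sixth = minor.

minor 6th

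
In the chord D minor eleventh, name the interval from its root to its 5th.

Spelling the chord: D, F, A, C, E, G.
Root = D; 5th = A.
D up to A spans 5 letter names and 7 semitones — a perfect fifth.

perfect 5th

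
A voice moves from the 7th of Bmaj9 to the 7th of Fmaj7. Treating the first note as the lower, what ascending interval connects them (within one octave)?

Bmaj9 has A# as its 7th, and Fmaj7 has E as its 7th.
A# up to E is 6 semitones, a half step narrower than a perfect fifth, so the interval is diminished.

diminished fifth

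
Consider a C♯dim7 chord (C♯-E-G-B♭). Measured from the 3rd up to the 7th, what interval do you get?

diminished 5th

That puts E below B♭.
E up to B♭ is 6 semitones, a half step narrower than a perfect fifth, so the interval is diminished.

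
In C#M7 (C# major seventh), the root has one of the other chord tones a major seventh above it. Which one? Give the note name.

C#M7 (C# major seventh): C#, E#, G#, B#.
The root is C#. A major seventh above C# is B#.
B# is the chord's 7th.

B#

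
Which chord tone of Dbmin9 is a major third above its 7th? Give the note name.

The chord tones of Dbm9 are Db-Fb-Ab-Cb-Eb.
The 7th is Cb. A major third above Cb is Eb.
Eb is the chord's 9th.

Eb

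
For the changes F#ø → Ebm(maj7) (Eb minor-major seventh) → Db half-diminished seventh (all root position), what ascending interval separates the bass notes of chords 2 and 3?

The roots are Eb and Db.
From Eb to Db: 10 semitones over a seventh = minor.

minor seventh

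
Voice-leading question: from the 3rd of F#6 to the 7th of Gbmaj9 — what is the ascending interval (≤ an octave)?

The 3rd of F#6 is A#; the 7th of Gbmaj9 is F.
A# up to F is 7 semitones, a whole step narrower than a major sixth, so the interval is diminished.

diminished 6th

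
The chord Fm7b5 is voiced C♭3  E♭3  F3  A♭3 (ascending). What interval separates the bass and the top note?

The outer voices are C♭3 and A♭3.
C♭ up to A♭ spans 6 letter names and 9 semitones — a major sixth.

M6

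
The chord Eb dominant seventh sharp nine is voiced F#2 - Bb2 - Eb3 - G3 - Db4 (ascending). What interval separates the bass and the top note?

diminished thirteenth

The outer voices are F#2 and Db4.
13 letter names make it a thirteenth; at 19 semitones (a whole step narrower than major) the quality is diminished.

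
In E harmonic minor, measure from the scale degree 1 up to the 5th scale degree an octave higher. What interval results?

E harmonic minor: E F# G A B C D#.
The scale degree 1 is E and the 5th scale degree (up an octave) is B.
Counting 12 letters and 19 half steps from E gives a perfect twelfth.

perfect 12th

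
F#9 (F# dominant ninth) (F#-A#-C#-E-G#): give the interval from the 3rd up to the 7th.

So we need the interval from A# up to E.
5 letter names make it a fifth; at 6 semitones (a half step narrower than perfect) the quality is diminished.
This 3–7 tritone is the characteristic tension at the heart of the dominant sound.

diminished fifth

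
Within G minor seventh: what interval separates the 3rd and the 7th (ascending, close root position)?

perfect fifth

The chord tones of G minor seventh are G Bb D F.
3rd = Bb; 7th = F.
From Bb to F is 7 semitones, exactly the perfect fifth.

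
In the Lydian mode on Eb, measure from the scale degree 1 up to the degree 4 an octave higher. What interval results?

augmented eleventh

Eb lydian: Eb F G A Bb C D.
The scale degree 1 is Eb and the 4th scale degree (up an octave) is A.
Eb up to A is 18 semitones, a half step wider than a perfect eleventh, so the interval is augmented.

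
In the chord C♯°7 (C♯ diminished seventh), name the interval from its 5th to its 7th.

minor 3rd

The chord tones of C♯°7 (C♯ diminished seventh) are C♯, E, G, B♭.
That puts G below B♭.
3 letter names make it a third; at 3 semitones (a half step narrower than major) the quality is minor.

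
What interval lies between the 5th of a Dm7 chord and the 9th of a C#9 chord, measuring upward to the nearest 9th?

Dm7 has A as its 5th, and C#9 has D# as its 9th.
4 letter names make it a fourth; at 6 semitones (a half step wider than perfect) the quality is augmented.

augmented fourth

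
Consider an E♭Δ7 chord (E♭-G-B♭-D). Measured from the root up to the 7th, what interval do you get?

Root = E♭; 7th = D.
From E♭ to D is 11 semitones, exactly the major seventh.

major 7th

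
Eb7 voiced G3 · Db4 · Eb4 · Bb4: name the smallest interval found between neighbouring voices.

major 2nd

Adjacent intervals: G3→Db4 = diminished fifth; Db4→Eb4 = major second; Eb4→Bb4 = perfect fifth.
The smallest is Db4 to Eb4, a major second (2 semitones).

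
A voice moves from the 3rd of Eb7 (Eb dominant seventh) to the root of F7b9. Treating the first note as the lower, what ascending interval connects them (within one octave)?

The 3rd of Eb7 (Eb dominant seventh) is G; the root of F7b9 is F.
G up to F is 10 semitones, a half step narrower than a major seventh, so the interval is minor.

m7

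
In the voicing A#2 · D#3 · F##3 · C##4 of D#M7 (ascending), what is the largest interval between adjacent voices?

perfect fifth

Adjacent intervals: A#2→D#3 = perfect fourth; D#3→F##3 = major third; F##3→C##4 = perfect fifth.
The largest is F##3 to C##4, a perfect fifth (7 semitones).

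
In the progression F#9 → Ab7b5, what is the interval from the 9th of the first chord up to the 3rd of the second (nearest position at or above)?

diminished fourth

F#9 has G# as its 9th, and Ab7b5 has C as its 3rd.
From G# to C: 4 semitones over a fourth = diminished.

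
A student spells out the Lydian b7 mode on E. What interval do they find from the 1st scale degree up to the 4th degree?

Spelling the Lydian b7 mode on E: E F♯ G♯ A♯ B C♯ D.
That puts E below A♯.
4 letter names make it a fourth; at 6 semitones (a half step wider than perfect) the quality is augmented.

augmented fourth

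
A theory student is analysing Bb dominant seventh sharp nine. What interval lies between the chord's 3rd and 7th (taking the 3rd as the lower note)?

Bb dominant seventh sharp nine is spelled Bb-D-F-Ab-C#.
The 3rd is D and the 7th is Ab.
5 letter names make it a fifth; at 6 semitones (a half step narrower than perfect) the quality is diminished.
That tritone between 3rd and 7th is what gives the dominant seventh its pull toward resolution.

diminished fifth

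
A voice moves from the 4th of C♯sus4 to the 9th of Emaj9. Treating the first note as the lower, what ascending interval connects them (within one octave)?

The 4th of C♯sus4 is F♯; the 9th of Emaj9 is F♯.
Counting 1 letters and 0 half steps from F♯ gives a perfect unison.

perfect unison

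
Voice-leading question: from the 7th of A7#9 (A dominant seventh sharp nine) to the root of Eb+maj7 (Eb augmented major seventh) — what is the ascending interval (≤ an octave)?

A7#9 (A dominant seventh sharp nine) has G as its 7th, and Eb+maj7 (Eb augmented major seventh) has Eb as its root.
6 letter names make it a sixth; at 8 semitones (a half step narrower than major) the quality is minor.

minor sixth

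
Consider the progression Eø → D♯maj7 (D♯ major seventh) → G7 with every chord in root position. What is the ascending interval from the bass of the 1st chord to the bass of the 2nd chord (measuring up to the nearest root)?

major seventh

The roots are E and D♯.
Counting 7 letters and 11 half steps from E gives a major seventh.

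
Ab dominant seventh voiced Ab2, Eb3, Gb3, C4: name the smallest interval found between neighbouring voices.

m3

Adjacent intervals: Ab2→Eb3 = perfect fifth; Eb3→Gb3 = minor third; Gb3→C4 = augmented fourth.
The smallest is Eb3 to Gb3, a minor third (3 semitones).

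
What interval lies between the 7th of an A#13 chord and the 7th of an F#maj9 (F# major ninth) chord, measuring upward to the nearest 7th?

The 7th of A#13 is G#; the 7th of F#maj9 (F# major ninth) is E#.
G# up to E# spans 6 letter names and 9 semitones — a major sixth.

major 6th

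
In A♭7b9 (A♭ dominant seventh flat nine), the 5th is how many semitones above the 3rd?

3

Spelling the chord: A♭-C-E♭-G♭-B𝄫.
C to E♭ is a minor third: 3 semitones.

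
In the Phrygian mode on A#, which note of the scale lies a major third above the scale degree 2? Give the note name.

D#

The scale is A# B C# D# E# F# G#.
The scale degree 2 is B; a major third above that is D# — scale degree 4.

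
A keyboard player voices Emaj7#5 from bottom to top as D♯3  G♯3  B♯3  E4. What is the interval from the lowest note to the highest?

The outer voices are D♯3 and E4.
D♯ up to E is 13 semitones, a half step narrower than a major ninth, so the interval is minor.

minor ninth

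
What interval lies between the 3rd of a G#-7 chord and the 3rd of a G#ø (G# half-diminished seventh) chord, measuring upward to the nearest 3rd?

perfect unison

The 3rd of G#-7 is B; the 3rd of G#ø (G# half-diminished seventh) is B.
B up to B spans 1 letter names and 0 semitones — a perfect unison.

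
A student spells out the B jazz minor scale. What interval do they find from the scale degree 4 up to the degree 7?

augmented fourth

Spelling the B jazz minor scale: B C# D E F# G# A#.
That puts E below A#.
E up to A# is 6 semitones, a half step wider than a perfect fourth, so the interval is augmented.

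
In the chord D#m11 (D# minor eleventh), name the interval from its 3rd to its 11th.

The chord tones of D#m11 are D#-F#-A#-C#-E#-G#.
So we need the interval from F# up to G#.
From F# to G# is 14 semitones, exactly the major ninth.

major 9th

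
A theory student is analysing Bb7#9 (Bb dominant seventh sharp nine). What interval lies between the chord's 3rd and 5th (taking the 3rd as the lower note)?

The chord tones of Bb dominant seventh sharp nine are Bb-D-F-Ab-C#.
3rd = D; 5th = F.
From D to F: 3 semitones over a third = minor.

minor 3rd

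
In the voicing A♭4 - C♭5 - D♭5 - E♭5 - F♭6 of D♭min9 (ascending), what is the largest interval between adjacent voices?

Adjacent intervals: A♭4→C♭5 = minor third; C♭5→D♭5 = major second; D♭5→E♭5 = major second; E♭5→F♭6 = minor ninth.
The largest is E♭5 to F♭6, a minor ninth (13 semitones).

minor 9th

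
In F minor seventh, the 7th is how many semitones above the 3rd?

F minor seventh: F–Ab–C–Eb.
Ab to Eb is a perfect fifth: 7 semitones.

7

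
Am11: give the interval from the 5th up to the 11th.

minor seventh

Spelling the chord: A–C–E–G–B–D.
That puts E below D.
E up to D is 10 semitones, a half step narrower than a major seventh, so the interval is minor.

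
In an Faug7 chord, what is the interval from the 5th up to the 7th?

diminished third

The chord tones of F augmented seventh are F, A, C♯, E♭.
The 5th is C♯ and the 7th is E♭.
From C♯ to E♭: 2 semitones over a third = diminished.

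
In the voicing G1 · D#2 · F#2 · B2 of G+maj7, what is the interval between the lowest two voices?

A5

Those voices are G1 and D#2.
5 letter names make it a fifth; at 8 semitones (a half step wider than perfect) the quality is augmented.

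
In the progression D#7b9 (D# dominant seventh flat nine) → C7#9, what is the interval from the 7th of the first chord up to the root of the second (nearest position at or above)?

The 7th of D#7b9 (D# dominant seventh flat nine) is C#; the root of C7#9 is C.
8 letter names make it an octave; at 11 semitones (a half step narrower than perfect) the quality is diminished.

diminished octave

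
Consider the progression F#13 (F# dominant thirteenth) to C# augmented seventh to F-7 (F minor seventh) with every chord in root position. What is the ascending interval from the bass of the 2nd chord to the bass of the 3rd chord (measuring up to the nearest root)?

diminished fourth

The roots are C# and F.
4 letter names make it a fourth; at 4 semitones (a half step narrower than perfect) the quality is diminished.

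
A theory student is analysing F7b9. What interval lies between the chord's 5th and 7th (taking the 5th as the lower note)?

minor third

F dominant seventh flat nine is spelled F–A–C–Eb–Gb.
So we need the interval from C up to Eb.
C up to Eb is 3 semitones, a half step narrower than a major third, so the interval is minor.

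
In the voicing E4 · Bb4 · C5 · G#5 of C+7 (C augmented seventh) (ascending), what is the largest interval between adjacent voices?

augmented fifth

Adjacent intervals: E4→Bb4 = diminished fifth; Bb4→C5 = major second; C5→G#5 = augmented fifth.
The largest is C5 to G#5, an augmented fifth (8 semitones).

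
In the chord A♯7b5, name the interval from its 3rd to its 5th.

The chord tones of A♯7b5 are A♯–C𝄪–E–G♯.
That puts C𝄪 below E.
C𝄪 up to E is 2 semitones, a whole step narrower than a major third, so the interval is diminished.

diminished 3rd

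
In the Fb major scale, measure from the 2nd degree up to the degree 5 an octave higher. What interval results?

perfect eleventh

Fb major: Fb Gb Ab Bbb Cb Db Eb.
That puts Gb below Cb.
From Gb to Cb is 17 semitones, exactly the perfect eleventh.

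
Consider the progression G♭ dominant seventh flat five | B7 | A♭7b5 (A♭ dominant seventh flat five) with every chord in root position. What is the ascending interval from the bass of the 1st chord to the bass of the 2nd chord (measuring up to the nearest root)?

The roots are G♭ and B.
3 letter names make it a third; at 5 semitones (a half step wider than major) the quality is augmented.

augmented 3rd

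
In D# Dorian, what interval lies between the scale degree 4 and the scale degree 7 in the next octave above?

The scale runs D# E# F# G# A# B# C#.
The scale degree 4 is G# and the 7th scale degree (up an octave) is C#.
From G# to C# is 17 semitones, exactly the perfect eleventh.

perfect eleventh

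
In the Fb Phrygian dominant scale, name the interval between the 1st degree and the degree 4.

The scale runs Fb Gbb Ab Bbb Cb Dbb Ebb.
The 1st degree is Fb and the 4th scale degree is Bbb.
From Fb to Bbb is 5 semitones, exactly the perfect fourth.

perfect 4th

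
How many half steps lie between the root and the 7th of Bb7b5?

Bb7b5 (Bb dominant seventh flat five): Bb-D-Fb-Ab.
Bb to Ab is a minor seventh: 10 semitones.

10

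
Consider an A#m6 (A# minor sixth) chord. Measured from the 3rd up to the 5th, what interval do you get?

major 3rd

Spelling the chord: A#–C#–E#–F##.
So we need the interval from C# up to E#.
Counting 3 letters and 4 half steps from C# gives a major third.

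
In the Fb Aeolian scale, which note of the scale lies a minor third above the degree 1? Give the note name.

The scale is Fb Gb Abb Bbb Cb Dbb Ebb.
The degree 1 is Fb; a minor third above that is Abb — scale degree 3.

Abb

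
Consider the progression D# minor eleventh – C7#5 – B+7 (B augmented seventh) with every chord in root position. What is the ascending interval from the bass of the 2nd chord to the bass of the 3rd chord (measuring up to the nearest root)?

major seventh

The roots are C and B.
Counting 7 letters and 11 half steps from C gives a major seventh.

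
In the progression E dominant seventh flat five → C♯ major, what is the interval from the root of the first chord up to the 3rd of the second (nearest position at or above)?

augmented 1st

E dominant seventh flat five has E as its root, and C♯ major has E♯ as its 3rd.
1 letter names make it a unison; at 1 semitone (a half step wider than perfect) the quality is augmented.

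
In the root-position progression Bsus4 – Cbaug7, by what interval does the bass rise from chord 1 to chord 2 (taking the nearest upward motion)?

diminished 2nd

The roots are B and Cb.
2 letter names make it a second; at 0 semitones (a whole step narrower than major) the quality is diminished.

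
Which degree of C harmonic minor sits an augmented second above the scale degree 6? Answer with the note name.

The scale is C D E♭ F G A♭ B.
The scale degree 6 is A♭; an augmented second above that is B — scale degree 7.

B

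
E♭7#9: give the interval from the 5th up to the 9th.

augmented fifth

Spelling the chord: E♭-G-B♭-D♭-F♯.
That puts B♭ below F♯.
From B♭ to F♯: 8 semitones over a fifth = augmented.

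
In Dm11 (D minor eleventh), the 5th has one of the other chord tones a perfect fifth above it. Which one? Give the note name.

E

Dm11: D, F, A, C, E, G.
The 5th is A. A perfect fifth above A is E.
E is the chord's 9th.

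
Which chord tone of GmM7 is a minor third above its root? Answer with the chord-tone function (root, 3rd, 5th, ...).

3rd

Gm(maj7) is spelled G–B♭–D–F♯.
The root is G. A minor third above G is B♭.
B♭ is the chord's 3rd.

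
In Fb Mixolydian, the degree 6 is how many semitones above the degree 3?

5

The scale is Fb Gb Ab Bbb Cb Db Ebb.
Ab up to Db is a perfect fourth — 5 semitones.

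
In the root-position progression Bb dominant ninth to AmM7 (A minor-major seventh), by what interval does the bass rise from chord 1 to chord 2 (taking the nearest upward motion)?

major 7th

The roots are Bb and A.
Bb up to A spans 7 letter names and 11 semitones — a major seventh.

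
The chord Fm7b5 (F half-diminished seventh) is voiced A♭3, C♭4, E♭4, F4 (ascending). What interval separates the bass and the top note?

The outer voices are A♭3 and F4.
Counting 6 letters and 9 half steps from A♭ gives a major sixth.

major 6th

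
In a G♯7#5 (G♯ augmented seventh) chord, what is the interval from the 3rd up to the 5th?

major third

G♯+7 (G♯ augmented seventh): G♯, B♯, D𝄪, F♯.
3rd = B♯; 5th = D𝄪.
B♯ up to D𝄪 spans 3 letter names and 4 semitones — a major third.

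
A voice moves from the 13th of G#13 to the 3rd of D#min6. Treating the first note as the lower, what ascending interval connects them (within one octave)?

minor 2nd

The 13th of G#13 is E#; the 3rd of D#min6 is F#.
2 letter names make it a second; at 1 semitone (a half step narrower than major) the quality is minor.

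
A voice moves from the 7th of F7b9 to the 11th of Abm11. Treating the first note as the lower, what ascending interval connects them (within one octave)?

minor 7th

The 7th of F7b9 is Eb; the 11th of Abm11 is Db.
From Eb to Db: 10 semitones over a seventh = minor.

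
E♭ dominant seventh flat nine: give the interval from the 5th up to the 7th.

minor 3rd

Spelling the chord: E♭, G, B♭, D♭, F♭.
5th = B♭; 7th = D♭.
3 letter names make it a third; at 3 semitones (a half step narrower than major) the quality is minor.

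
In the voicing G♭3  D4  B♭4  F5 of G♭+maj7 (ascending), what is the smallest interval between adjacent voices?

perfect fifth

Adjacent intervals: G♭3→D4 = augmented fifth; D4→B♭4 = minor sixth; B♭4→F5 = perfect fifth.
The smallest is B♭4 to F5, a perfect fifth (7 semitones).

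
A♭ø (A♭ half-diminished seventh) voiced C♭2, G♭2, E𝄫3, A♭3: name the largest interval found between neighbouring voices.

Adjacent intervals: C♭2→G♭2 = perfect fifth; G♭2→E𝄫3 = minor sixth; E𝄫3→A♭3 = augmented fourth.
The largest is G♭2 to E𝄫3, a minor sixth (8 semitones).

minor 6th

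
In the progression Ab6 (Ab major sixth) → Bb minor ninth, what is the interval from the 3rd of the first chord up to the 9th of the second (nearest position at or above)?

perfect 1st

Ab6 (Ab major sixth) has C as its 3rd, and Bb minor ninth has C as its 9th.
C up to C spans 1 letter names and 0 semitones — a perfect unison.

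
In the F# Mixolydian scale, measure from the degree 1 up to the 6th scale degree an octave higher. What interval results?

major 13th

F# mixolydian: F# G# A# B C# D# E.
That puts F# below D#.
Counting 13 letters and 21 half steps from F# gives a major thirteenth.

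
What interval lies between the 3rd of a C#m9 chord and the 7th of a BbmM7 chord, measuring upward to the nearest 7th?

C#m9 has E as its 3rd, and BbmM7 has A as its 7th.
Counting 4 letters and 5 half steps from E gives a perfect fourth.

perfect fourth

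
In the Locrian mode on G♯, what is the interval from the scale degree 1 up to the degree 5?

diminished fifth

G♯ locrian: G♯ A B C♯ D E F♯.
Scale degree 1 = G♯; 5th degree = D.
From G♯ to D: 6 semitones over a fifth = diminished.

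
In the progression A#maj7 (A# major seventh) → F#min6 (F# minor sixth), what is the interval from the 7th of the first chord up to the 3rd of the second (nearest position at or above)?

diminished second

The 7th of A#maj7 (A# major seventh) is G##; the 3rd of F#min6 (F# minor sixth) is A.
2 letter names make it a second; at 0 semitones (a whole step narrower than major) the quality is diminished.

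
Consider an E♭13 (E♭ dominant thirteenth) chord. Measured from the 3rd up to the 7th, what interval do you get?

d5

Spelling the chord: E♭ G B♭ D♭ F C.
3rd = G; 7th = D♭.
From G to D♭: 6 semitones over a fifth = diminished.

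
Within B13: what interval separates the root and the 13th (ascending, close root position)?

B13 (B dominant thirteenth): B–D♯–F♯–A–C♯–G♯.
That puts B below G♯.
Counting 13 letters and 21 half steps from B gives a major thirteenth.

major thirteenth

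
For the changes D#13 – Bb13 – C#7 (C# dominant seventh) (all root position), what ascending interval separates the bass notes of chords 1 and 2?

diminished sixth

The roots are D# and Bb.
6 letter names make it a sixth; at 7 semitones (a whole step narrower than major) the quality is diminished.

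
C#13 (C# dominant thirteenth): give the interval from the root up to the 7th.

minor 7th

The chord tones of C#13 (C# dominant thirteenth) are C#-E#-G#-B-D#-A#.
Root = C#; 7th = B.
C# up to B is 10 semitones, a half step narrower than a major seventh, so the interval is minor.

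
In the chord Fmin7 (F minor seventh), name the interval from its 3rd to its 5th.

The chord tones of Fm7 are F–Ab–C–Eb.
The 3rd is Ab and the 5th is C.
Ab up to C spans 3 letter names and 4 semitones — a major third.

M3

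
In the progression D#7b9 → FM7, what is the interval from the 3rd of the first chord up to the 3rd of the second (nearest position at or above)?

D#7b9 has F## as its 3rd, and FM7 has A as its 3rd.
F## up to A is 2 semitones, a whole step narrower than a major third, so the interval is diminished.

diminished third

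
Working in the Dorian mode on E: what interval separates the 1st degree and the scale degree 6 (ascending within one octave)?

Spelling the Dorian mode on E: E F# G A B C# D.
So we need the interval from E up to C#.
E up to C# spans 6 letter names and 9 semitones — a major sixth.

major sixth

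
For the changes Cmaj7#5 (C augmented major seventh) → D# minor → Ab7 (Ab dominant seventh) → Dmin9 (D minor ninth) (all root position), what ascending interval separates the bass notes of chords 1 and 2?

augmented second

The roots are C and D#.
From C to D#: 3 semitones over a second = augmented.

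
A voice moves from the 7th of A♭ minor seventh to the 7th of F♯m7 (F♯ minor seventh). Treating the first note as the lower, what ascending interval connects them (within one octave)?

The 7th of A♭ minor seventh is G♭; the 7th of F♯m7 (F♯ minor seventh) is E.
6 letter names make it a sixth; at 10 semitones (a half step wider than major) the quality is augmented.

augmented 6th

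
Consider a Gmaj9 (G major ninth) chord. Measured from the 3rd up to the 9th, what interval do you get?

Gmaj9 is spelled G–B–D–F#–A.
The 3rd is B and the 9th is A.
B up to A is 10 semitones, a half step narrower than a major seventh, so the interval is minor.

minor 7th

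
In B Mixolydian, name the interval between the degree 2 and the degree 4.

The scale runs B C# D# E F# G# A.
So we need the interval from C# up to E.
3 letter names make it a third; at 3 semitones (a half step narrower than major) the quality is minor.

minor third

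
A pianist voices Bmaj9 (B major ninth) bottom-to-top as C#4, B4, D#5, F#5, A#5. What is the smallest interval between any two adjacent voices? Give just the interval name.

minor third

Adjacent intervals: C#4→B4 = minor seventh; B4→D#5 = major third; D#5→F#5 = minor third; F#5→A#5 = major third.
The smallest is D#5 to F#5, a minor third (3 semitones).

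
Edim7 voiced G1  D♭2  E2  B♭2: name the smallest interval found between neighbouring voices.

augmented second

Adjacent intervals: G1→D♭2 = diminished fifth; D♭2→E2 = augmented second; E2→B♭2 = diminished fifth.
The smallest is D♭2 to E2, an augmented second (3 semitones).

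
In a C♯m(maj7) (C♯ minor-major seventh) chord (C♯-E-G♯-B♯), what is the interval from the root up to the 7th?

That puts C♯ below B♯.
Counting 7 letters and 11 half steps from C♯ gives a major seventh.

major seventh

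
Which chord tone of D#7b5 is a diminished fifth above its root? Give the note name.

Spelling the chord: D# F## A C#.
The root is D#. A diminished fifth above D# is A.
A is the chord's 5th.

A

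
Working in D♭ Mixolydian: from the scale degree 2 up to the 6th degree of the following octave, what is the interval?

perfect twelfth

Spelling D♭ Mixolydian: D♭ E♭ F G♭ A♭ B♭ C♭.
That puts E♭ below B♭.
Counting 12 letters and 19 half steps from E♭ gives a perfect twelfth.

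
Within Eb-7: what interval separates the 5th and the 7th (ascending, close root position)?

Ebmin7 is spelled Eb Gb Bb Db.
The 5th is Bb and the 7th is Db.
Bb up to Db is 3 semitones, a half step narrower than a major third, so the interval is minor.

m3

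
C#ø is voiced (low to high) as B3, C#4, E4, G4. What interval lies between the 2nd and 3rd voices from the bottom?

minor third

Those voices are C#4 and E4.
3 letter names make it a third; at 3 semitones (a half step narrower than major) the quality is minor.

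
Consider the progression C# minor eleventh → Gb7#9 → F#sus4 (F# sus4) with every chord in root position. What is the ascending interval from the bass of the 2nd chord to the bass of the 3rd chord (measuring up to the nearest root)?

augmented seventh

The roots are Gb and F#.
7 letter names make it a seventh; at 12 semitones (a half step wider than major) the quality is augmented.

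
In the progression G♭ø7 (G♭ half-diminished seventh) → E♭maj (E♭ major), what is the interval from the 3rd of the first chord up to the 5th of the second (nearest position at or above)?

A1

G♭ø7 (G♭ half-diminished seventh) has B𝄫 as its 3rd, and E♭maj (E♭ major) has B♭ as its 5th.
From B𝄫 to B♭: 1 semitone over a unison = augmented.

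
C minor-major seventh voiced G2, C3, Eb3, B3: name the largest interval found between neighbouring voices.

augmented fifth

Adjacent intervals: G2→C3 = perfect fourth; C3→Eb3 = minor third; Eb3→B3 = augmented fifth.
The largest is Eb3 to B3, an augmented fifth (8 semitones).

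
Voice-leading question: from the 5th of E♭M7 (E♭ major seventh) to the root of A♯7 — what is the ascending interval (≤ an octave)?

augmented seventh

E♭M7 (E♭ major seventh) has B♭ as its 5th, and A♯7 has A♯ as its root.
7 letter names make it a seventh; at 12 semitones (a half step wider than major) the quality is augmented.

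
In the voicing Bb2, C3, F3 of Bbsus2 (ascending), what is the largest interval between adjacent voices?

perfect fourth

Adjacent intervals: Bb2→C3 = major second; C3→F3 = perfect fourth.
The largest is C3 to F3, a perfect fourth (5 semitones).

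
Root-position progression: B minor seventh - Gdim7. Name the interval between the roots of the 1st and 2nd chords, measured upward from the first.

The roots are B and G.
From B to G: 8 semitones over a sixth = minor.

minor sixth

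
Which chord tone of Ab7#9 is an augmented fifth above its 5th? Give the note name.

B

Spelling the chord: Ab-C-Eb-Gb-B.
The 5th is Eb. An augmented fifth above Eb is B.
B is the chord's 9th.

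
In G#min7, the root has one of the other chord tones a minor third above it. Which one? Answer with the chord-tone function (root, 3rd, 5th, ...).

3rd

The chord tones of G# minor seventh are G#-B-D#-F#.
The root is G#. A minor third above G# is B.
B is the chord's 3rd.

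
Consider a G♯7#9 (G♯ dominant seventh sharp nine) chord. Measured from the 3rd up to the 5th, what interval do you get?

minor third

The chord tones of G♯7#9 (G♯ dominant seventh sharp nine) are G♯ B♯ D♯ F♯ A𝄪.
3rd = B♯; 5th = D♯.
From B♯ to D♯: 3 semitones over a third = minor.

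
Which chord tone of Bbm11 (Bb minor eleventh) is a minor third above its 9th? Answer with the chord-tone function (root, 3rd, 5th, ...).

11th

The chord tones of Bbm11 (Bb minor eleventh) are Bb-Db-F-Ab-C-Eb.
The 9th is C. A minor third above C is Eb.
Eb is the chord's 11th.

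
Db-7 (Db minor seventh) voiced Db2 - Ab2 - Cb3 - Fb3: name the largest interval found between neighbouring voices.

perfect fifth

Adjacent intervals: Db2→Ab2 = perfect fifth; Ab2→Cb3 = minor third; Cb3→Fb3 = perfect fourth.
The largest is Db2 to Ab2, a perfect fifth (7 semitones).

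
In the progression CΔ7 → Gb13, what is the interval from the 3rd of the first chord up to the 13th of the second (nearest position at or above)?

d8

The 3rd of CΔ7 is E; the 13th of Gb13 is Eb.
From E to Eb: 11 semitones over an octave = diminished.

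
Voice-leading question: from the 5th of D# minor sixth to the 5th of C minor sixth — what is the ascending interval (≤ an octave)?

diminished seventh

D# minor sixth has A# as its 5th, and C minor sixth has G as its 5th.
A# up to G is 9 semitones, a whole step narrower than a major seventh, so the interval is diminished.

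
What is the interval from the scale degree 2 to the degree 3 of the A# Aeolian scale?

The scale runs A# B# C# D# E# F# G#.
Scale degree 2 = B#; scale degree 3 = C#.
From B# to C#: 1 semitone over a second = minor.

minor 2nd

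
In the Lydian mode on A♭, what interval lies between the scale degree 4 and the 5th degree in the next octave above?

The scale runs A♭ B♭ C D E♭ F G.
That puts D below E♭.
From D to E♭: 13 semitones over a ninth = minor.

minor ninth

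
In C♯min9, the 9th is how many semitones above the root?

C♯m9: C♯–E–G♯–B–D♯.
C♯ to D♯ is a major ninth: 14 semitones.

14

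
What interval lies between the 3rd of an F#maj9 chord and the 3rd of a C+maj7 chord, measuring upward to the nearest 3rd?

The 3rd of F#maj9 is A#; the 3rd of C+maj7 is E.
From A# to E: 6 semitones over a fifth = diminished.

diminished fifth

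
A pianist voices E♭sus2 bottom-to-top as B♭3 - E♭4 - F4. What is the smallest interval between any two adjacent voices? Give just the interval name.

Adjacent intervals: B♭3→E♭4 = perfect fourth; E♭4→F4 = major second.
The smallest is E♭4 to F4, a major second (2 semitones).

major second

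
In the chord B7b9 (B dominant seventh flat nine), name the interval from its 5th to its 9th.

Spelling the chord: B–D#–F#–A–C.
So we need the interval from F# up to C.
From F# to C: 6 semitones over a fifth = diminished.

diminished fifth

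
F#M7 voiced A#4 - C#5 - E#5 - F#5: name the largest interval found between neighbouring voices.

major third

Adjacent intervals: A#4→C#5 = minor third; C#5→E#5 = major third; E#5→F#5 = minor second.
The largest is C#5 to E#5, a major third (4 semitones).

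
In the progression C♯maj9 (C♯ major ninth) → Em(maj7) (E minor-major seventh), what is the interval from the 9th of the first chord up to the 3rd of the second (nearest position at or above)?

C♯maj9 (C♯ major ninth) has D♯ as its 9th, and Em(maj7) (E minor-major seventh) has G as its 3rd.
From D♯ to G: 4 semitones over a fourth = diminished.

d4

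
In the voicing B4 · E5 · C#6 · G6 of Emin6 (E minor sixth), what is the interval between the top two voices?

diminished 5th

Those voices are C#6 and G6.
From C# to G: 6 semitones over a fifth = diminished.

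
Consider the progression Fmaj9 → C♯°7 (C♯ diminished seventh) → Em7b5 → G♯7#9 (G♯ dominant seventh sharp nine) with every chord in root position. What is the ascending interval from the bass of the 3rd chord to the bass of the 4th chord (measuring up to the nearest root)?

The roots are E and G♯.
From E to G♯ is 4 semitones, exactly the major third.

major third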